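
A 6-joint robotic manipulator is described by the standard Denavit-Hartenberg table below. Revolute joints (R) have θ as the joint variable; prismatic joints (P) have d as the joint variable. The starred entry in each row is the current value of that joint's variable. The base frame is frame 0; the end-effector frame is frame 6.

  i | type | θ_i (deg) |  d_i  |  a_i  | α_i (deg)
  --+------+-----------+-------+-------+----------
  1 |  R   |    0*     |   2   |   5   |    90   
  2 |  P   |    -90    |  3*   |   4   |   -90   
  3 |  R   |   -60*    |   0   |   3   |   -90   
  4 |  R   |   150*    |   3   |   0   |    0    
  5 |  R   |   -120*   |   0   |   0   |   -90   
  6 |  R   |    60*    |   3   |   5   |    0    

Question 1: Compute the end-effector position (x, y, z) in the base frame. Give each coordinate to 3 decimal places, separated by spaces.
after link 1: o_1 = (5.0000, 0.0000, 2.0000)
after link 2: o_2 = (5.0000, -3.0000, -2.0000)
after link 3: o_3 = (5.0000, -5.5981, -3.5000)
after link 4: o_4 = (5.0000, -4.0981, -6.0981)
after link 5: o_5 = (5.0000, -4.0981, -6.0981)
after link 6: o_6 = (1.1519, -6.8391, -2.6806)

1.152 -6.839 -2.681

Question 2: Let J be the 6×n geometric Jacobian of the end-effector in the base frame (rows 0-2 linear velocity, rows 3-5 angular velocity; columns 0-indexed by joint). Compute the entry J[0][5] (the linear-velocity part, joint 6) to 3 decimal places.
axis z_5 = (-0.8660,0.4330,0.2500); lever o_n−o_5 = (-3.8481,-2.7410,3.4175)
cross product → J_v[:, 5] = (2.1651,1.9976,4.0401)
J_ω[:, 5] = z_5
entry J[0][5] = 2.1651

2.165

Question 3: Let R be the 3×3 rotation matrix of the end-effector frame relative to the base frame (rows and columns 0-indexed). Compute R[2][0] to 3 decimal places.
0.533

End-effector x-axis (col 0 of R) = (-0.2500,-0.8080,0.5335)
R[2][0] = 0.5335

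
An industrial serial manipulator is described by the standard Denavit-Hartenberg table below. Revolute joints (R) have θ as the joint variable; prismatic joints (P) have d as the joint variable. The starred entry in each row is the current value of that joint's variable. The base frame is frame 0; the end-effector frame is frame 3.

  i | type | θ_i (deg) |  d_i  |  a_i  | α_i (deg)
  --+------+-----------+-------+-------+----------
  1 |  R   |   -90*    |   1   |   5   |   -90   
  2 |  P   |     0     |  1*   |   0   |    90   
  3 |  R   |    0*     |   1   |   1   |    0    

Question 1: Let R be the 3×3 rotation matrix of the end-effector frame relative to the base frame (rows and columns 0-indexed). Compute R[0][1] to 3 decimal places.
End-effector y-axis (col 1 of R) = (1.0000,0.0000,0.0000)
R[0][1] = 1.0000

1.000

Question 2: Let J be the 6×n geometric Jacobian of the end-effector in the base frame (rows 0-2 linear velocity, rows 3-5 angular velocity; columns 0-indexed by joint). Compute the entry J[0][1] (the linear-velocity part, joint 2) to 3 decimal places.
prismatic axis z_1 = (1.0000,0.0000,0.0000)
J_v[:, 1] = z_1; J_ω[:, 1] = (0,0,0)
entry J[0][1] = 1.0000

1.000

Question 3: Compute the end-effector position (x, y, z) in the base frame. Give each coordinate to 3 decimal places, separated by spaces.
after link 1: o_1 = (0.0000, -5.0000, 1.0000)
after link 2: o_2 = (1.0000, -5.0000, 1.0000)
after link 3: o_3 = (1.0000, -6.0000, 2.0000)

1.000 -6.000 2.000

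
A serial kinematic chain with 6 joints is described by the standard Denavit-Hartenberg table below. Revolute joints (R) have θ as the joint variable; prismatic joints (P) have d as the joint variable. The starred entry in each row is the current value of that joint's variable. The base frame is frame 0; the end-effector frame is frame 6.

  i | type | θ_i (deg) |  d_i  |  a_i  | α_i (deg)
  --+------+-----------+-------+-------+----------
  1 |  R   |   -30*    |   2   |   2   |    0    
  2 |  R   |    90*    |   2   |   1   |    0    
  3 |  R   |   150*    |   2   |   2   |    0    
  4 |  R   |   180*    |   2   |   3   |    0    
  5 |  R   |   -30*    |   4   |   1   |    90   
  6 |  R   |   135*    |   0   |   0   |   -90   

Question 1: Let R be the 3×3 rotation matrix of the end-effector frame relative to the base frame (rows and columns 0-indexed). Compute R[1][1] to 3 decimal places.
End-effector y-axis (col 1 of R) = (-0.0000,1.0000,-0.0000)
R[1][1] = 1.0000

1.000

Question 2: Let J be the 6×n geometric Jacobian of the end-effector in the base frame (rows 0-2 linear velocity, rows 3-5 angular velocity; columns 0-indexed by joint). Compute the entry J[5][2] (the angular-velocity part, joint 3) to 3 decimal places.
1.000

axis z_2 = (0.0000,0.0000,1.0000); lever o_n−o_2 = (1.8660,0.5000,8.0000)
cross product → J_v[:, 2] = (-0.5000,1.8660,0.0000)
J_ω[:, 2] = z_2
entry J[5][2] = 1.0000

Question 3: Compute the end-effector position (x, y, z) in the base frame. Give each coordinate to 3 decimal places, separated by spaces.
4.098 0.366 12.000

after link 1: o_1 = (1.7321, -1.0000, 2.0000)
after link 2: o_2 = (2.2321, -0.1340, 4.0000)
after link 3: o_3 = (0.5000, -1.1340, 6.0000)
after link 4: o_4 = (3.0981, 0.3660, 8.0000)
after link 5: o_5 = (4.0981, 0.3660, 12.0000)
after link 6: o_6 = (4.0981, 0.3660, 12.0000)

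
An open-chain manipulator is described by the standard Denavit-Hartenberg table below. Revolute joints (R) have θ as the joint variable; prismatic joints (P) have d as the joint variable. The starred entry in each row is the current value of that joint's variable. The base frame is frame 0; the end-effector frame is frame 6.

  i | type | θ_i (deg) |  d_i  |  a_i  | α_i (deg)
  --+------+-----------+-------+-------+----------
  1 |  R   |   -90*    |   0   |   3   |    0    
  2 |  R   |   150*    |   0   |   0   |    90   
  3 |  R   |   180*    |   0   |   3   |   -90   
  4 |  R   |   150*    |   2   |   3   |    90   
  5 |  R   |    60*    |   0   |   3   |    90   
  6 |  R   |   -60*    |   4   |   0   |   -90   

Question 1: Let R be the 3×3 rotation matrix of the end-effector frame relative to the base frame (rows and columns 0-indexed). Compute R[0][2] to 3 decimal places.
End-effector z-axis (col 2 of R) = (-0.5000,0.4330,-0.7500)
R[0][2] = -0.5000

-0.500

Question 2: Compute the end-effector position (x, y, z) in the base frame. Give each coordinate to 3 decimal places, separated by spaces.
-1.500 2.366 -2.598

after link 1: o_1 = (0.0000, -3.0000, 0.0000)
after link 2: o_2 = (0.0000, -3.0000, 0.0000)
after link 3: o_3 = (-1.5000, -5.5981, 0.0000)
after link 4: o_4 = (-1.5000, -2.5981, -2.0000)
after link 5: o_5 = (-1.5000, -1.0981, -4.5981)
after link 6: o_6 = (-1.5000, 2.3660, -2.5981)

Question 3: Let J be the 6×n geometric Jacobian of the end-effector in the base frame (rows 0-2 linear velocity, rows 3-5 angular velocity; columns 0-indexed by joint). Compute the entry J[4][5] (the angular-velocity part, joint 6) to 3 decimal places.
axis z_5 = (-0.0000,0.8660,0.5000); lever o_n−o_5 = (-0.0000,3.4641,2.0000)
cross product → J_v[:, 5] = (0.0000,-0.0000,0.0000)
J_ω[:, 5] = z_5
entry J[4][5] = 0.8660

0.866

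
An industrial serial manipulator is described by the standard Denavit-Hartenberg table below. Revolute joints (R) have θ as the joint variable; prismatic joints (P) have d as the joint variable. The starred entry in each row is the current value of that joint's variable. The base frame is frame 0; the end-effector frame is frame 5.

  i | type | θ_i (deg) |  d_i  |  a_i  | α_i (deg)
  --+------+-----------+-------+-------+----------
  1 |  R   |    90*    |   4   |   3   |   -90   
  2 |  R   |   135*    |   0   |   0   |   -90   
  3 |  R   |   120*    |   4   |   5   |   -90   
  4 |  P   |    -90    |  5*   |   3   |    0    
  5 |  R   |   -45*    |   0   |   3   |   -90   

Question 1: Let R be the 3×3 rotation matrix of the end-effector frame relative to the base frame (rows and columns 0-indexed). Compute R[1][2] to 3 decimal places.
-0.250

End-effector z-axis (col 2 of R) = (0.6124,-0.2500,0.7500)
R[1][2] = -0.2500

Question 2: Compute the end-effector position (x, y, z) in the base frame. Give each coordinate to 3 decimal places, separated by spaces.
after link 1: o_1 = (0.0000, 3.0000, 4.0000)
after link 2: o_2 = (0.0000, 3.0000, 4.0000)
after link 3: o_3 = (4.3301, 1.9393, 8.5962)
after link 4: o_4 = (1.8301, 2.8799, 13.7794)
after link 5: o_5 = (-0.0070, 0.6299, 14.5294)

-0.007 0.630 14.529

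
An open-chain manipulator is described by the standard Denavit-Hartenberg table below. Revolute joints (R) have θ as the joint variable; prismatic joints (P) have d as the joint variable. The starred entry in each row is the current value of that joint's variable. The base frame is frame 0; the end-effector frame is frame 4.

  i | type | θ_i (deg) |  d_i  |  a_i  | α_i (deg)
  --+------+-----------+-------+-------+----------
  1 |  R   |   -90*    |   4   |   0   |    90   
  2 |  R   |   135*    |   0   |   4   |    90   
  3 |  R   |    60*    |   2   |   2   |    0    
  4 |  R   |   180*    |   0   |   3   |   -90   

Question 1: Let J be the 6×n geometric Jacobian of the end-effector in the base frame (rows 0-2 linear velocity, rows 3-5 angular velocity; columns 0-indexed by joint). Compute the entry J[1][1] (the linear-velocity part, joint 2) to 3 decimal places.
axis z_1 = (-1.0000,-0.0000,0.0000); lever o_n−o_1 = (0.8660,1.0607,3.8891)
cross product → J_v[:, 1] = (-0.0000,3.8891,-1.0607)
J_ω[:, 1] = z_1
entry J[1][1] = 3.8891

3.889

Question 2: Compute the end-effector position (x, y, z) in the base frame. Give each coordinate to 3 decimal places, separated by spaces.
after link 1: o_1 = (0.0000, 0.0000, 4.0000)
after link 2: o_2 = (0.0000, 2.8284, 6.8284)
after link 3: o_3 = (-1.7321, 2.1213, 8.9497)
after link 4: o_4 = (0.8660, 1.0607, 7.8891)

0.866 1.061 7.889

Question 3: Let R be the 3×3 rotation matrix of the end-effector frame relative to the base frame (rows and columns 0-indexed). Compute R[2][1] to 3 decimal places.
End-effector y-axis (col 1 of R) = (0.0000,0.7071,-0.7071)
R[2][1] = -0.7071

-0.707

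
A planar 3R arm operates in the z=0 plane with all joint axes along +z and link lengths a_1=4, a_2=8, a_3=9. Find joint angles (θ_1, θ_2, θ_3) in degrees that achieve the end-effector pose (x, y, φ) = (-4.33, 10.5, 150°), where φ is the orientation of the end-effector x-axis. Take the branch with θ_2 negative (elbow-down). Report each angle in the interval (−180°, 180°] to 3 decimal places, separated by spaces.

149.998 -119.999 120.001

wrist centre = target − a_3·(cos φ, sin φ) = (3.4642, 6.0000)
cos θ_2 = (48.0009−4²−8²)/(2·4·8) = -0.5000; θ_2 = -119.9991° (elbow-down)
β = atan2(6.0000,3.4642) = 59.9991°; ψ = atan2(-6.9283,0.0001) = -89.9991°
θ_1 = β − ψ = 149.9982°
θ_3 = φ − θ_1 − θ_2 = 120.0009° (wrapped to (-180°,180°])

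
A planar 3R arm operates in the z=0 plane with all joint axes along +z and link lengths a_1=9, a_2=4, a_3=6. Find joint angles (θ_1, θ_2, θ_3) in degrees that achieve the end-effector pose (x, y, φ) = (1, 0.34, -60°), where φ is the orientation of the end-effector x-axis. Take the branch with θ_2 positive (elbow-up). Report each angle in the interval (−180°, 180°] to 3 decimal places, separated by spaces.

wrist centre = target − a_3·(cos φ, sin φ) = (-2.0000, 5.5362)
cos θ_2 = (34.6490−9²−4²)/(2·9·4) = -0.8660; θ_2 = 149.9955° (elbow-up)
β = atan2(5.5362,-2.0000) = 109.8628°; ψ = atan2(2.0003,5.5361) = 19.8656°
θ_1 = β − ψ = 89.9972°
θ_3 = φ − θ_1 − θ_2 = 60.0073° (wrapped to (-180°,180°])

89.997 149.996 60.007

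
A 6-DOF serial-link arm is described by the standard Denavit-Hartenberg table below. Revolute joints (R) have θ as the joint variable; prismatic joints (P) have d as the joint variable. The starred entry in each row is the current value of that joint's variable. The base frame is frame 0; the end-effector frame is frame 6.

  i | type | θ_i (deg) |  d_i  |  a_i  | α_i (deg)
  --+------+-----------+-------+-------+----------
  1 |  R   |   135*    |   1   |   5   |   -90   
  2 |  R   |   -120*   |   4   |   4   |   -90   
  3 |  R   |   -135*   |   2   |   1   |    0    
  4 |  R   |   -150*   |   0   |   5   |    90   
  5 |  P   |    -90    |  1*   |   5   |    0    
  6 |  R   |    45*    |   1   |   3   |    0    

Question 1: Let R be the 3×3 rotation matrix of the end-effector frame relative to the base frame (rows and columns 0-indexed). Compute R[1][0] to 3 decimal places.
End-effector x-axis (col 0 of R) = (0.9807,-0.0148,-0.1951)
R[1][0] = -0.0148

-0.015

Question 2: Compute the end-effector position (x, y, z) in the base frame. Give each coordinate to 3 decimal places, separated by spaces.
after link 1: o_1 = (-3.5355, 3.5355, 1.0000)
after link 2: o_2 = (-4.9497, -0.7071, 4.4641)
after link 3: o_3 = (-6.9245, 0.2676, 4.8517)
after link 4: o_4 = (-3.0519, 3.2252, 5.9724)
after link 5: o_5 = (0.1685, -0.3612, 4.3090)
after link 6: o_6 = (3.2690, -0.9300, 4.5603)

3.269 -0.930 4.560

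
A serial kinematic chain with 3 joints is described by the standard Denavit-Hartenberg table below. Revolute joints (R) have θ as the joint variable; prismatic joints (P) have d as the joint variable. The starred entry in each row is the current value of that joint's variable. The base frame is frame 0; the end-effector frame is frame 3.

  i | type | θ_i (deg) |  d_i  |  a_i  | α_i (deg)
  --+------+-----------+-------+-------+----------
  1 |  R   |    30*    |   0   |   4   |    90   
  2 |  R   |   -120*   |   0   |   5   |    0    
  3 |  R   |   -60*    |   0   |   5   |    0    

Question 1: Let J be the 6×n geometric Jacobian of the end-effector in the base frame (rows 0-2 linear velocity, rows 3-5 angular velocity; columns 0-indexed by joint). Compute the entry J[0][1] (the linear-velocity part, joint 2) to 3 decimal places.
3.750

axis z_1 = (0.5000,-0.8660,0.0000); lever o_n−o_1 = (-6.4952,-3.7500,-4.3301)
cross product → J_v[:, 1] = (3.7500,2.1651,-7.5000)
J_ω[:, 1] = z_1
entry J[0][1] = 3.7500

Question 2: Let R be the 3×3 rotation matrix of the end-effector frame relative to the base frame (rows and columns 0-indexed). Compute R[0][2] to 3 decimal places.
0.500

End-effector z-axis (col 2 of R) = (0.5000,-0.8660,0.0000)
R[0][2] = 0.5000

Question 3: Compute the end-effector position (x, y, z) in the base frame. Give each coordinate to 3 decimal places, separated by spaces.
-3.031 -1.750 -4.330

after link 1: o_1 = (3.4641, 2.0000, 0.0000)
after link 2: o_2 = (1.2990, 0.7500, -4.3301)
after link 3: o_3 = (-3.0311, -1.7500, -4.3301)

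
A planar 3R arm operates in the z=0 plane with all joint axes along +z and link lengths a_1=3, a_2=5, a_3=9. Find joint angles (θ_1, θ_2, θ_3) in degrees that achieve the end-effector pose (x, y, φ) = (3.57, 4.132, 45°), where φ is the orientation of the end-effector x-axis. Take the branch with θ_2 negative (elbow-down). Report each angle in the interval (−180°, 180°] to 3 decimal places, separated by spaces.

wrist centre = target − a_3·(cos φ, sin φ) = (-2.7940, -2.2320)
cos θ_2 = (12.7879−3²−5²)/(2·3·5) = -0.7071; θ_2 = -134.9971° (elbow-down)
β = atan2(-2.2320,-2.7940) = -141.3803°; ψ = atan2(-3.5357,-0.5354) = -98.6100°
θ_1 = β − ψ = -42.7704°
θ_3 = φ − θ_1 − θ_2 = -137.2325° (wrapped to (-180°,180°])

-42.770 -134.997 -137.233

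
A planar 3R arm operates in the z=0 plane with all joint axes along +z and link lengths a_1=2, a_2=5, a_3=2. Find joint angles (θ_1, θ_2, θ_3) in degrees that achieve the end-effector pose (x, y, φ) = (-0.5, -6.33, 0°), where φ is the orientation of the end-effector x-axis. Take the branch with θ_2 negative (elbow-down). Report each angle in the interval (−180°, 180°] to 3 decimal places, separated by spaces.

wrist centre = target − a_3·(cos φ, sin φ) = (-2.5000, -6.3300)
cos θ_2 = (46.3189−2²−5²)/(2·2·5) = 0.8659; θ_2 = -30.0092° (elbow-down)
β = atan2(-6.3300,-2.5000) = -111.5513°; ψ = atan2(-2.5007,6.3297) = -21.5576°
θ_1 = β − ψ = -89.9937°
θ_3 = φ − θ_1 − θ_2 = 120.0029° (wrapped to (-180°,180°])

-89.994 -30.009 120.003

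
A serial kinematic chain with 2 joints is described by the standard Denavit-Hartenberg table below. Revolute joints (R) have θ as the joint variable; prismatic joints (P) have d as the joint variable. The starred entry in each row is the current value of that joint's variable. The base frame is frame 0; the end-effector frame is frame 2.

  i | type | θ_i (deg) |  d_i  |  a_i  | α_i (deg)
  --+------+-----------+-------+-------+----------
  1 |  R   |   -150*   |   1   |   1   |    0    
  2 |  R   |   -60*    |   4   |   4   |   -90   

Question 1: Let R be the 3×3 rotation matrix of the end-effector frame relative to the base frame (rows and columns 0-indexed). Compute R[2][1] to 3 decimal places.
-1.000

End-effector y-axis (col 1 of R) = (-0.0000,-0.0000,-1.0000)
R[2][1] = -1.0000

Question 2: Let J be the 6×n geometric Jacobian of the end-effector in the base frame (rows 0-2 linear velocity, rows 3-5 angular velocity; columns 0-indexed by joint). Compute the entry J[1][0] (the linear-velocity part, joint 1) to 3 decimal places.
axis z_0 = ẑ; lever o_n−o_0 = (-4.3301,1.5000,5.0000)
cross product → J_v[:, 0] = (-1.5000,-4.3301,0.0000)
J_ω[:, 0] = z_0
entry J[1][0] = -4.3301

-4.330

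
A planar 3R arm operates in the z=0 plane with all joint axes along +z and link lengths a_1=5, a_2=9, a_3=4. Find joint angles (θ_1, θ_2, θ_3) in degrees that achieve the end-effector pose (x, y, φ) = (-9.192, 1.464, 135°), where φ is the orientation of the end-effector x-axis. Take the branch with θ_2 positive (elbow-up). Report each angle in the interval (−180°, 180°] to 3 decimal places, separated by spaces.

wrist centre = target − a_3·(cos φ, sin φ) = (-6.3636, -1.3644)
cos θ_2 = (42.3567−5²−9²)/(2·5·9) = -0.7071; θ_2 = 135.0033° (elbow-up)
β = atan2(-1.3644,-6.3636) = -167.8983°; ψ = atan2(6.3636,-1.3643) = 102.1008°
θ_1 = β − ψ = -269.9991°
θ_3 = φ − θ_1 − θ_2 = -90.0042° (wrapped to (-180°,180°])

90.001 135.003 -90.004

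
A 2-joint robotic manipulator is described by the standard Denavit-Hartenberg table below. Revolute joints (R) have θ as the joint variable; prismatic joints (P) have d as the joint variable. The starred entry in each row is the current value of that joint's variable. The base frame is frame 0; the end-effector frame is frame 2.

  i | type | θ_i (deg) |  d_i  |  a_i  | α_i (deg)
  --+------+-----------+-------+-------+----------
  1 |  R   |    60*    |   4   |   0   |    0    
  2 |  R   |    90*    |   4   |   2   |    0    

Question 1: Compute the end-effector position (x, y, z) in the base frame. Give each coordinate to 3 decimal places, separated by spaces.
after link 1: o_1 = (0.0000, 0.0000, 4.0000)
after link 2: o_2 = (-1.7321, 1.0000, 8.0000)

-1.732 1.000 8.000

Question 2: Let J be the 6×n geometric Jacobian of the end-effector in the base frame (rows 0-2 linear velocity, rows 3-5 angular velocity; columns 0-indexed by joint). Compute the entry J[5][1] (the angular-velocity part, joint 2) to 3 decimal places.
1.000

axis z_1 = (0.0000,0.0000,1.0000); lever o_n−o_1 = (-1.7321,1.0000,4.0000)
cross product → J_v[:, 1] = (-1.0000,-1.7321,0.0000)
J_ω[:, 1] = z_1
entry J[5][1] = 1.0000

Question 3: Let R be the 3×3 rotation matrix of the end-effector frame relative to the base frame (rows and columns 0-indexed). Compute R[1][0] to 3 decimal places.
End-effector x-axis (col 0 of R) = (-0.8660,0.5000,0.0000)
R[1][0] = 0.5000

0.500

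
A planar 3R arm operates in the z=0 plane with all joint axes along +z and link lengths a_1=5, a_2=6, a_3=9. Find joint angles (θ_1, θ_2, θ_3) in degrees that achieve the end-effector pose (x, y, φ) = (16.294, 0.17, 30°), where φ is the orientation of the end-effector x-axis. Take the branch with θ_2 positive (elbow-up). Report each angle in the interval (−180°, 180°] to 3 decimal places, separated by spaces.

-60.003 60.005 29.998

wrist centre = target − a_3·(cos φ, sin φ) = (8.4998, -4.3300)
cos θ_2 = (90.9950−5²−6²)/(2·5·6) = 0.4999; θ_2 = 60.0055° (elbow-up)
β = atan2(-4.3300,8.4998) = -26.9955°; ψ = atan2(5.1964,7.9995) = 33.0076°
θ_1 = β − ψ = -60.0030°
θ_3 = φ − θ_1 − θ_2 = 29.9975° (wrapped to (-180°,180°])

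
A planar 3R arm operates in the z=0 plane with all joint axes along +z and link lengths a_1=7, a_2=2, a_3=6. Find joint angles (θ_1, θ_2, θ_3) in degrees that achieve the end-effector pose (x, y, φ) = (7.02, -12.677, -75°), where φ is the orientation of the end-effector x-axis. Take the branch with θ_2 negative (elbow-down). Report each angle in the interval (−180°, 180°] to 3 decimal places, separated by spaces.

wrist centre = target − a_3·(cos φ, sin φ) = (5.4671, -6.8814)
cos θ_2 = (77.2433−7²−2²)/(2·7·2) = 0.8658; θ_2 = -30.0221° (elbow-down)
β = atan2(-6.8814,5.4671) = -51.5340°; ψ = atan2(-1.0007,8.7317) = -6.5377°
θ_1 = β − ψ = -44.9963°
θ_3 = φ − θ_1 − θ_2 = 0.0184° (wrapped to (-180°,180°])

-44.996 -30.022 0.018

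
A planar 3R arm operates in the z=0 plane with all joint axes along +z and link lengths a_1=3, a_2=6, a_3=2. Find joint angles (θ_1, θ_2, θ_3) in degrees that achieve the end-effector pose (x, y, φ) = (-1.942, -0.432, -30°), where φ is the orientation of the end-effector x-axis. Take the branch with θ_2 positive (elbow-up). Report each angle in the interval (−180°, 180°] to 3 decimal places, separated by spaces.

44.997 150.006 134.997

wrist centre = target − a_3·(cos φ, sin φ) = (-3.6741, 0.5680)
cos θ_2 = (13.8213−3²−6²)/(2·3·6) = -0.8661; θ_2 = 150.0058° (elbow-up)
β = atan2(0.5680,-3.6741) = 171.2118°; ψ = atan2(2.9995,-2.1965) = 126.2145°
θ_1 = β − ψ = 44.9972°
θ_3 = φ − θ_1 − θ_2 = 134.9970° (wrapped to (-180°,180°])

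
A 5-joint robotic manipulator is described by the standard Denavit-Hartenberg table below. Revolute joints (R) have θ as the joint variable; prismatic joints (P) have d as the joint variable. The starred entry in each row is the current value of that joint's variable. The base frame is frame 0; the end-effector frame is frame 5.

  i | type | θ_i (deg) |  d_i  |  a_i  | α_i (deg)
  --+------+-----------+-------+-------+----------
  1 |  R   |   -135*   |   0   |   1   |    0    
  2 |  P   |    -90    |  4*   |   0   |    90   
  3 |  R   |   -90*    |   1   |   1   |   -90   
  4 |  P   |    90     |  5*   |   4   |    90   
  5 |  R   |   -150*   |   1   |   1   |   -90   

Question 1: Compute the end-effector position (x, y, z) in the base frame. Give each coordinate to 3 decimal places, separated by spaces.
-5.398 0.966 2.000

after link 1: o_1 = (-0.7071, -0.7071, 0.0000)
after link 2: o_2 = (-0.7071, -0.7071, 4.0000)
after link 3: o_3 = (-0.0000, 0.0000, 3.0000)
after link 4: o_4 = (-6.3640, 0.7071, 3.0000)
after link 5: o_5 = (-5.3980, 0.9659, 2.0000)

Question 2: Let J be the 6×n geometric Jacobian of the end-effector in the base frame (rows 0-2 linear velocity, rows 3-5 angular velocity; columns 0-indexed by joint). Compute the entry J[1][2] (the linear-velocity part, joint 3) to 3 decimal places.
axis z_2 = (0.7071,0.7071,0.0000); lever o_n−o_2 = (-4.6909,1.6730,-2.0000)
cross product → J_v[:, 2] = (-1.4142,1.4142,4.5000)
J_ω[:, 2] = z_2
entry J[1][2] = 1.4142

1.414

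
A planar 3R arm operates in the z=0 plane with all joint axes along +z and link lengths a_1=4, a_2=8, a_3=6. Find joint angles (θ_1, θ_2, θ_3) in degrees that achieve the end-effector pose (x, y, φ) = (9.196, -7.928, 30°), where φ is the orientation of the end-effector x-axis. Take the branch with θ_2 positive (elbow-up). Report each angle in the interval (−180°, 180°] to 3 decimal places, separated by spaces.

wrist centre = target − a_3·(cos φ, sin φ) = (3.9998, -10.9280)
cos θ_2 = (135.4200−4²−8²)/(2·4·8) = 0.8659; θ_2 = 30.0101° (elbow-up)
β = atan2(-10.9280,3.9998) = -69.8965°; ψ = atan2(4.0012,10.9275) = 20.1108°
θ_1 = β − ψ = -90.0072°
θ_3 = φ − θ_1 − θ_2 = 89.9971° (wrapped to (-180°,180°])

-90.007 30.010 89.997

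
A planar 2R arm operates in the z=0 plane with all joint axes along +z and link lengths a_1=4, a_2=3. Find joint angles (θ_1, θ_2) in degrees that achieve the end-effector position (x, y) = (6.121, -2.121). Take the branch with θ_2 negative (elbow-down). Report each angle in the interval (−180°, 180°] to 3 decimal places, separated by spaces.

cos θ_2 = (41.9653−4²−3²)/(2·4·3) = 0.7069; θ_2 = -45.0178° (elbow-down)
β = atan2(-2.1210,6.1210) = -19.1118°; ψ = atan2(-2.1220,6.1207) = -19.1210°
θ_1 = β − ψ = 0.0092°

0.009 -45.018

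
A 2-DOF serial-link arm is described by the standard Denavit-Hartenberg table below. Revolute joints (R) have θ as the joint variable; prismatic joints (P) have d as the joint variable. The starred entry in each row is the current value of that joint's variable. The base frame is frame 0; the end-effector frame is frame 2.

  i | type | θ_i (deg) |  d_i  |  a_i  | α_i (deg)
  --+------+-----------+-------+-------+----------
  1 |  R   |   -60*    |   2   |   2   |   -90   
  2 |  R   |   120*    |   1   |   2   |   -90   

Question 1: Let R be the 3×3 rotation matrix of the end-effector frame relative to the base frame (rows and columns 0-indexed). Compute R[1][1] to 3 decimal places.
-0.500

End-effector y-axis (col 1 of R) = (-0.8660,-0.5000,-0.0000)
R[1][1] = -0.5000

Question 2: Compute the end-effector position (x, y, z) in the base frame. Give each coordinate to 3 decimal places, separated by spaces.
after link 1: o_1 = (1.0000, -1.7321, 2.0000)
after link 2: o_2 = (1.3660, -0.3660, 0.2679)

1.366 -0.366 0.268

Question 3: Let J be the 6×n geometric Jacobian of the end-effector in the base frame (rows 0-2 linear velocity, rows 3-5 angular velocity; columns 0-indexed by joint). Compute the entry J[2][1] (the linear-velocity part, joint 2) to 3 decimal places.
axis z_1 = (0.8660,0.5000,0.0000); lever o_n−o_1 = (0.3660,1.3660,-1.7321)
cross product → J_v[:, 1] = (-0.8660,1.5000,1.0000)
J_ω[:, 1] = z_1
entry J[2][1] = 1.0000

1.000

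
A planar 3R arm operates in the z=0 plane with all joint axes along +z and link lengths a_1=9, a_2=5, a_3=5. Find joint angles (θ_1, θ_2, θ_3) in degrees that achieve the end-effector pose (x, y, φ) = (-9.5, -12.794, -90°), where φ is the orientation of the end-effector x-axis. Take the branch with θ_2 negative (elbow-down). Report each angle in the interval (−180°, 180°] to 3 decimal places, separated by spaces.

-120.000 -60.003 90.003

wrist centre = target − a_3·(cos φ, sin φ) = (-9.5000, -7.7940)
cos θ_2 = (150.9964−9²−5²)/(2·9·5) = 0.5000; θ_2 = -60.0026° (elbow-down)
β = atan2(-7.7940,-9.5000) = -140.6338°; ψ = atan2(-4.3302,11.4998) = -20.6338°
θ_1 = β − ψ = -120.0000°
θ_3 = φ − θ_1 − θ_2 = 90.0026° (wrapped to (-180°,180°])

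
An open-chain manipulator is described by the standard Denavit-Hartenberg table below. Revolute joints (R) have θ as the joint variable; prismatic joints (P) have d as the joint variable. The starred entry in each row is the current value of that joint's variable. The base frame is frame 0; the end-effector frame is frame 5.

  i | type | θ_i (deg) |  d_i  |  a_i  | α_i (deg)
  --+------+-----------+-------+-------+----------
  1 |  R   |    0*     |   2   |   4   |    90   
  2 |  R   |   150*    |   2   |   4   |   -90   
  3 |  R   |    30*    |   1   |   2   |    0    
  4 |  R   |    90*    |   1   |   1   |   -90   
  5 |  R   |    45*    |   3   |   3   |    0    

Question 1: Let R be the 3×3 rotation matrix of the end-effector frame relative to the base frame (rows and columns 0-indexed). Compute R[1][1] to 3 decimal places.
-0.612

End-effector y-axis (col 1 of R) = (0.0474,-0.6124,0.7891)
R[1][1] = -0.6124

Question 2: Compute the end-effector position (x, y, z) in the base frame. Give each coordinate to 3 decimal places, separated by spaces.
after link 1: o_1 = (4.0000, 0.0000, 2.0000)
after link 2: o_2 = (0.5359, -2.0000, 4.0000)
after link 3: o_3 = (-1.4641, -1.0000, 4.0000)
after link 4: o_4 = (-1.5311, -0.1340, 2.8840)
after link 5: o_5 = (2.6981, 0.2031, 2.8917)

2.698 0.203 2.892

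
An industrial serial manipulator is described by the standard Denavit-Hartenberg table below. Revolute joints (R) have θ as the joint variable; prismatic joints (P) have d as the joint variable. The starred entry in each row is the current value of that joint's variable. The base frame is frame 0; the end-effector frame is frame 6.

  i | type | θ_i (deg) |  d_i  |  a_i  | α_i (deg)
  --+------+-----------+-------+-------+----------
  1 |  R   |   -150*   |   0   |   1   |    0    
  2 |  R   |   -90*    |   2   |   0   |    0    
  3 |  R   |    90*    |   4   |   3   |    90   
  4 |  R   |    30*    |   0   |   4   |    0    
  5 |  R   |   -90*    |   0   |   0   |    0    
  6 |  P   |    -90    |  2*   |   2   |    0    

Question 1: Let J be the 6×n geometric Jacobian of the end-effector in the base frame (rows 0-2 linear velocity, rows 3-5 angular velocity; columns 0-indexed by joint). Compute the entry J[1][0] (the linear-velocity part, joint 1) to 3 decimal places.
-5.964

axis z_0 = ẑ; lever o_n−o_0 = (-5.9641,-1.1340,7.0000)
cross product → J_v[:, 0] = (1.1340,-5.9641,0.0000)
J_ω[:, 0] = z_0
entry J[1][0] = -5.9641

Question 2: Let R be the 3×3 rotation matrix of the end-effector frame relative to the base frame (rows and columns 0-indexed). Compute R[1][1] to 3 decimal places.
-0.250

End-effector y-axis (col 1 of R) = (-0.4330,-0.2500,-0.8660)
R[1][1] = -0.2500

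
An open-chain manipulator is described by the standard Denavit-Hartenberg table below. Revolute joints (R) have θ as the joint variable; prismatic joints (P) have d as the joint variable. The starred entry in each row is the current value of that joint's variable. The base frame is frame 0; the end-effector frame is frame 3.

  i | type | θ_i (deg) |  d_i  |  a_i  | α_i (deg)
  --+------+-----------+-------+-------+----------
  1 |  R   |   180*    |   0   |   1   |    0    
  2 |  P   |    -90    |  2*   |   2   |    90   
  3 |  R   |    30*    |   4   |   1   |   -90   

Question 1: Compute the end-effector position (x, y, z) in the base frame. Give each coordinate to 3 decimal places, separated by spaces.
after link 1: o_1 = (-1.0000, 0.0000, 0.0000)
after link 2: o_2 = (-1.0000, 2.0000, 2.0000)
after link 3: o_3 = (3.0000, 2.8660, 2.5000)

3.000 2.866 2.500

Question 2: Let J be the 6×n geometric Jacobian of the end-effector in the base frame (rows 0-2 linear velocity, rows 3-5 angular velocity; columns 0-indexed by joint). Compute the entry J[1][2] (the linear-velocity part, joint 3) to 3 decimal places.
-0.500

axis z_2 = (1.0000,-0.0000,0.0000); lever o_n−o_2 = (4.0000,0.8660,0.5000)
cross product → J_v[:, 2] = (-0.0000,-0.5000,0.8660)
J_ω[:, 2] = z_2
entry J[1][2] = -0.5000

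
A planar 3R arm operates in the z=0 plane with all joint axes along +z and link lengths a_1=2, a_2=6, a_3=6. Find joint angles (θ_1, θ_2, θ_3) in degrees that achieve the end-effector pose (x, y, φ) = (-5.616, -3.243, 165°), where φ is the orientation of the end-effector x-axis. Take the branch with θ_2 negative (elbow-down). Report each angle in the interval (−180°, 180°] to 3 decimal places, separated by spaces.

29.990 -134.988 -90.002

wrist centre = target − a_3·(cos φ, sin φ) = (0.1796, -4.7959)
cos θ_2 = (23.0330−2²−6²)/(2·2·6) = -0.7070; θ_2 = -134.9879° (elbow-down)
β = atan2(-4.7959,0.1796) = -87.8559°; ψ = atan2(-4.2435,-2.2417) = -117.8462°
θ_1 = β − ψ = 29.9903°
θ_3 = φ − θ_1 − θ_2 = -90.0025° (wrapped to (-180°,180°])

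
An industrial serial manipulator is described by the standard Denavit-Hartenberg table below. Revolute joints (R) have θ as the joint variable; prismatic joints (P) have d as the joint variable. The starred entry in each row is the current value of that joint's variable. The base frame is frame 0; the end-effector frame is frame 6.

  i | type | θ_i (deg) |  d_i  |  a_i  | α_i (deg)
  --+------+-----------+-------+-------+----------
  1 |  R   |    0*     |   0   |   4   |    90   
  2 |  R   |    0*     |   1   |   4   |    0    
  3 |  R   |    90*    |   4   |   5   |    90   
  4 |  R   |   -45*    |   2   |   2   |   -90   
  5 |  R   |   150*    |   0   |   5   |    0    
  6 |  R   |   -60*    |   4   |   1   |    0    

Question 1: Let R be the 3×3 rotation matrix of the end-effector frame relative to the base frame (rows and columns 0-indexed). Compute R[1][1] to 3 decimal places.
-0.707

End-effector y-axis (col 1 of R) = (0.0000,-0.7071,-0.7071)
R[1][1] = -0.7071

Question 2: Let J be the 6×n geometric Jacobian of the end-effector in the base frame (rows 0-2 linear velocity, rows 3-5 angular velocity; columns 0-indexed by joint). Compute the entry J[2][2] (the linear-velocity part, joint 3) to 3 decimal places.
-1.500

axis z_2 = (0.0000,-1.0000,0.0000); lever o_n−o_2 = (-1.5000,-8.4761,6.1808)
cross product → J_v[:, 2] = (-6.1808,-0.0000,-1.5000)
J_ω[:, 2] = z_2
entry J[2][2] = -1.5000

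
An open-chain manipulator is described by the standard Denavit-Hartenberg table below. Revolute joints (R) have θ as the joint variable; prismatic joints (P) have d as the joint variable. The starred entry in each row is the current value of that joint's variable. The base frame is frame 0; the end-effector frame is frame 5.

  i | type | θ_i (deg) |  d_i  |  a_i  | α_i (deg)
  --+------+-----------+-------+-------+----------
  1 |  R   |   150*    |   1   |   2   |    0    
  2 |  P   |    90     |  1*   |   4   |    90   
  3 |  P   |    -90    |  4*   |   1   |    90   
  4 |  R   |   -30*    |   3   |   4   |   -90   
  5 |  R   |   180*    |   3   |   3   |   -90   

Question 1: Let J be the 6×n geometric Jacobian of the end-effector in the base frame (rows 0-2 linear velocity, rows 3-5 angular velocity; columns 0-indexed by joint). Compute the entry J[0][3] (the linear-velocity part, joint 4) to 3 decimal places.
axis z_3 = (0.5000,0.8660,-0.0000); lever o_n−o_3 = (-0.3170,3.6471,-2.3660)
cross product → J_v[:, 3] = (-2.0490,1.1830,2.0981)
J_ω[:, 3] = z_3
entry J[0][3] = -2.0490

-2.049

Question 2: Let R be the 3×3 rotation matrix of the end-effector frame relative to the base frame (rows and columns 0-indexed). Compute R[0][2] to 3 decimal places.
End-effector z-axis (col 2 of R) = (0.5000,0.8660,0.0000)
R[0][2] = 0.5000

0.500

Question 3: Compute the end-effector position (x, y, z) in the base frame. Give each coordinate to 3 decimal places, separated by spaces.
-7.513 3.183 -1.366

after link 1: o_1 = (-1.7321, 1.0000, 1.0000)
after link 2: o_2 = (-3.7321, -2.4641, 2.0000)
after link 3: o_3 = (-7.1962, -0.4641, 1.0000)
after link 4: o_4 = (-3.9641, 1.1340, -2.4641)
after link 5: o_5 = (-7.5131, 3.1830, -1.3660)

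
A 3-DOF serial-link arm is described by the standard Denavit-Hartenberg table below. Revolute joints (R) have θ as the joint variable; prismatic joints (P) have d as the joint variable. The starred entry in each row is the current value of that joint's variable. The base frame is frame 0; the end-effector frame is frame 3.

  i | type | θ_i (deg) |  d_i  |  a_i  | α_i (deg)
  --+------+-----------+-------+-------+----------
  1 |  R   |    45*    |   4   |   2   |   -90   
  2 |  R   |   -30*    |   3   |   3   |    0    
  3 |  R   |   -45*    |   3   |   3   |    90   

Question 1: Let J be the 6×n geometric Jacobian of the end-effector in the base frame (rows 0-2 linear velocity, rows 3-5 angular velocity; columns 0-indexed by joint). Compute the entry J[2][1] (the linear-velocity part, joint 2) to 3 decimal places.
-3.375

axis z_1 = (-0.7071,0.7071,0.0000); lever o_n−o_1 = (-1.8565,6.6288,4.3978)
cross product → J_v[:, 1] = (3.1097,3.1097,-3.3745)
J_ω[:, 1] = z_1
entry J[2][1] = -3.3745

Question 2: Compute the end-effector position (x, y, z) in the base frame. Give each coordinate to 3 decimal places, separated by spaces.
-0.442 8.043 8.398

after link 1: o_1 = (1.4142, 1.4142, 4.0000)
after link 2: o_2 = (1.1300, 5.3727, 5.5000)
after link 3: o_3 = (-0.4423, 8.0430, 8.3978)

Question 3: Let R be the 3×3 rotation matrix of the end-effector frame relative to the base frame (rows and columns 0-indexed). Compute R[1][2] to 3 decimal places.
End-effector z-axis (col 2 of R) = (-0.6830,-0.6830,0.2588)
R[1][2] = -0.6830

-0.683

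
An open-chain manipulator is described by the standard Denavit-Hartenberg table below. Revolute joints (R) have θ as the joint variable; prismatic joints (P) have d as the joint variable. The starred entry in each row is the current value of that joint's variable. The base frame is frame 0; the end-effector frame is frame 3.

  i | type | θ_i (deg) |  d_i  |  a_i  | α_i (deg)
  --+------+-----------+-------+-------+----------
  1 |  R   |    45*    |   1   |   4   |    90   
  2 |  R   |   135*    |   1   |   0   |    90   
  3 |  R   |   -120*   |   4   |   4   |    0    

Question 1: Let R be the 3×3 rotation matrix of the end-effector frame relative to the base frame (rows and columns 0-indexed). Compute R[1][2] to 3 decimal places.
0.500

End-effector z-axis (col 2 of R) = (0.5000,0.5000,0.7071)
R[1][2] = 0.5000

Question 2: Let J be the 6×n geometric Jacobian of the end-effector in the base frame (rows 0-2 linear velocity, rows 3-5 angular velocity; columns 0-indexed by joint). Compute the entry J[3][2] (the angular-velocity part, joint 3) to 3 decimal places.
0.500

axis z_2 = (0.5000,0.5000,0.7071); lever o_n−o_2 = (0.5505,5.4495,1.4142)
cross product → J_v[:, 2] = (-3.1463,-0.3178,2.4495)
J_ω[:, 2] = z_2
entry J[3][2] = 0.5000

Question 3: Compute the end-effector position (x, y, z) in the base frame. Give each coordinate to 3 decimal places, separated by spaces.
after link 1: o_1 = (2.8284, 2.8284, 1.0000)
after link 2: o_2 = (3.5355, 2.1213, 1.0000)
after link 3: o_3 = (4.0860, 7.5708, 2.4142)

4.086 7.571 2.414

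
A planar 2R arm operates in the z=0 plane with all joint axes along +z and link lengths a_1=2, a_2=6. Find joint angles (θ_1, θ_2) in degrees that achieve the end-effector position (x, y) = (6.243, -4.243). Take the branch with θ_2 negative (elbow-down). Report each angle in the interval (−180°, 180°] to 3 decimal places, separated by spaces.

-0.021 -44.975

cos θ_2 = (56.9781−2²−6²)/(2·2·6) = 0.7074; θ_2 = -44.9746° (elbow-down)
β = atan2(-4.2430,6.2430) = -34.2016°; ψ = atan2(-4.2408,6.2445) = -34.1811°
θ_1 = β − ψ = -0.0206°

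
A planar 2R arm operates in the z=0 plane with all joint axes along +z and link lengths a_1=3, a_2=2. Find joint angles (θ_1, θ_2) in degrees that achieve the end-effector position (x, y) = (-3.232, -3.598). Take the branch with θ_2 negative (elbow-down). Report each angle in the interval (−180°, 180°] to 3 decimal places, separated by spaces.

-119.997 -30.008

cos θ_2 = (23.3914−3²−2²)/(2·3·2) = 0.8660; θ_2 = -30.0084° (elbow-down)
β = atan2(-3.5980,-3.2320) = -131.9326°; ψ = atan2(-1.0003,4.7319) = -11.9358°
θ_1 = β − ψ = -119.9969°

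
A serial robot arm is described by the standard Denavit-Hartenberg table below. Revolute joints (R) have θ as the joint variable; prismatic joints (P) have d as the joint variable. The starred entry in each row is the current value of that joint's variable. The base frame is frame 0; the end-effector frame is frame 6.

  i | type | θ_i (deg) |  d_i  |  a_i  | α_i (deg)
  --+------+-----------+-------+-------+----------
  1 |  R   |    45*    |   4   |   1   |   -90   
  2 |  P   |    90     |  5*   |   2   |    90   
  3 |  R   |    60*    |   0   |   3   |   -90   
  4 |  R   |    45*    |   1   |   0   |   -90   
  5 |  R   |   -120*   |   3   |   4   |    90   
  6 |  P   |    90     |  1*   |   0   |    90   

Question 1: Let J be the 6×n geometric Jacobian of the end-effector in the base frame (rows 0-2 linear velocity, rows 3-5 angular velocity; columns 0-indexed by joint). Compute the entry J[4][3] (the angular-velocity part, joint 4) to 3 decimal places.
axis z_3 = (-0.3536,0.3536,0.8660); lever o_n−o_3 = (1.0716,-1.2055,5.5070)
cross product → J_v[:, 3] = (2.9910,2.8750,0.0474)
J_ω[:, 3] = z_3
entry J[4][3] = 0.3536

0.354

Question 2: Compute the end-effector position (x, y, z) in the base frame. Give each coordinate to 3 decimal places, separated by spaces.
-3.594 4.874 6.007

after link 1: o_1 = (0.7071, 0.7071, 4.0000)
after link 2: o_2 = (-2.8284, 4.2426, 2.0000)
after link 3: o_3 = (-4.6655, 6.0798, 0.5000)
after link 4: o_4 = (-5.0191, 6.4333, 1.3660)
after link 5: o_5 = (-4.5788, 4.9930, 6.1338)
after link 6: o_6 = (-3.5940, 4.8742, 6.0070)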